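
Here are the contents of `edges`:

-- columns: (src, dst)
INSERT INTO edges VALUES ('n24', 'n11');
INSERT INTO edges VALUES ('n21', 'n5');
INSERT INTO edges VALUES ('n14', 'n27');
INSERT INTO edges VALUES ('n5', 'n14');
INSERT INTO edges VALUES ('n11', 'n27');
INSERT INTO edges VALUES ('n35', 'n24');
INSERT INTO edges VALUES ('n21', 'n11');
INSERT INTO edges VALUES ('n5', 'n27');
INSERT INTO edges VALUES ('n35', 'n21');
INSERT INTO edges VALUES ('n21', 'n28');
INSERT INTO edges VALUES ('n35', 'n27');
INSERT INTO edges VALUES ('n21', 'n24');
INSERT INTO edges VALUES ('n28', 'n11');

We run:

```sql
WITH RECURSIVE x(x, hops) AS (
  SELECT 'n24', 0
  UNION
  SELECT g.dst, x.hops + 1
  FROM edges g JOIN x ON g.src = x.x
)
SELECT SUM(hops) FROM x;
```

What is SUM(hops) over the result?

Base: (n24, hops=0).
Iteration 1: edges from {n24} -> (n11, hops=1).
Iteration 2: edges from {n11} -> (n27, hops=2).
Iteration 3: no outgoing edges from {n27}; recursion stops.
SUM(hops) = 0 + 1 + 2 = 3.

3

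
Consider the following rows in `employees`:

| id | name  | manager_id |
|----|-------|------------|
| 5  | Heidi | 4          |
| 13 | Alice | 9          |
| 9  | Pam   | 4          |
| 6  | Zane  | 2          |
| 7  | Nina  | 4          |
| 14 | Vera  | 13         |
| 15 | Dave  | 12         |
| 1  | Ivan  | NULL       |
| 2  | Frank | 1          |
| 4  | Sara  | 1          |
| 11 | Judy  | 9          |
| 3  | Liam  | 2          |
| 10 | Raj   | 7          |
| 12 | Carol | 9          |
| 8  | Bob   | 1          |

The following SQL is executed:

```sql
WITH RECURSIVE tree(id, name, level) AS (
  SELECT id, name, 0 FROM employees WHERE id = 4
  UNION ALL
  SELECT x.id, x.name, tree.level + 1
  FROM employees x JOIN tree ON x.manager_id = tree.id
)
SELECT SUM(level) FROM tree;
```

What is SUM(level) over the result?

17

Base: id=4 (Sara) at level 0.
Iteration 1: rows with manager_id in {4} -> Heidi (id 5, level 1), Nina (id 7, level 1), Pam (id 9, level 1).
Iteration 2: rows with manager_id in {5,7,9} -> Raj (id 10, level 2), Judy (id 11, level 2), Carol (id 12, level 2), Alice (id 13, level 2).
Iteration 3: rows with manager_id in {10,11,12,13} -> Vera (id 14, level 3), Dave (id 15, level 3).
Iteration 4: no rows with manager_id in {14,15}; recursion stops.
SUM(level) = 0 + 1 + 1 + 1 + 2 + 2 + 2 + 2 + 3 + 3 = 17.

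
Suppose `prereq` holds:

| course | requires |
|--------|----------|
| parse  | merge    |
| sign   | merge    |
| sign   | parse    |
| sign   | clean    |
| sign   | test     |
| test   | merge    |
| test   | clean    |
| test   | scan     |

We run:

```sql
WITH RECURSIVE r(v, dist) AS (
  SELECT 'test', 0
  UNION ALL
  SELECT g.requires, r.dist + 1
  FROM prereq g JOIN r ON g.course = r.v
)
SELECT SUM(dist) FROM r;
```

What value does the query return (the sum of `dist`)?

Base: (test, dist=0).
Iteration 1: edges from {test} -> (clean, dist=1), (merge, dist=1), (scan, dist=1).
Iteration 2: no outgoing edges from {clean,merge,scan}; recursion stops.
SUM(dist) = 0 + 1 + 1 + 1 = 3.

3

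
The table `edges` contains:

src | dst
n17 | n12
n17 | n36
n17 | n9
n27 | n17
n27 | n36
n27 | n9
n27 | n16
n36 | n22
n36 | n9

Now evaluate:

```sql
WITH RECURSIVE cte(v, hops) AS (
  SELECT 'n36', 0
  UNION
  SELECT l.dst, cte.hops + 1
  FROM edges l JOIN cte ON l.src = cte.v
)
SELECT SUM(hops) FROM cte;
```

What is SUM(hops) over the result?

Base: (n36, hops=0).
Iteration 1: edges from {n36} -> (n22, hops=1), (n9, hops=1).
Iteration 2: no outgoing edges from {n22,n9}; recursion stops.
SUM(hops) = 0 + 1 + 1 = 2.

2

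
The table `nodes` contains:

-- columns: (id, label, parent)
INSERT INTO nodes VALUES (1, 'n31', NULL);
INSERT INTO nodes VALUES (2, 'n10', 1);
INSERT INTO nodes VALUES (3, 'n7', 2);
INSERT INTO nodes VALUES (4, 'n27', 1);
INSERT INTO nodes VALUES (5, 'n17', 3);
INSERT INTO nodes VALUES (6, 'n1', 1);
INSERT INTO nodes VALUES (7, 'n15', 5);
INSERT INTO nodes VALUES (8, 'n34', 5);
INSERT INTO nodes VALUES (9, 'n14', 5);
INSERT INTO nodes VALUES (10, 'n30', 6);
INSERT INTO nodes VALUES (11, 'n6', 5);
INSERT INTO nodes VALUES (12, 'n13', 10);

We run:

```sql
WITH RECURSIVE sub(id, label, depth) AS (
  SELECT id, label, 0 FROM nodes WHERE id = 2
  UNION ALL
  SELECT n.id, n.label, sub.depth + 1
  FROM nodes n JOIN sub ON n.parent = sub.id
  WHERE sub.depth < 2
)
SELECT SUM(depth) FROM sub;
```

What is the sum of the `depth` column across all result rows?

Base: id=2 (n10) at depth 0.
Iteration 1: rows with parent in {2} -> n7 (id 3, depth 1).
Iteration 2: rows with parent in {3} -> n17 (id 5, depth 2).
Iteration 3: depth < 2 fails for all current rows; recursion stops.
SUM(depth) = 0 + 1 + 2 = 3.

3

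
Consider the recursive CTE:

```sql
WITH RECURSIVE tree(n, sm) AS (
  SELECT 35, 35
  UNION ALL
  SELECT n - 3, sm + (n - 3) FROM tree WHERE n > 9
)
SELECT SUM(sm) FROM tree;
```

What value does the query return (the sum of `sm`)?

1430

Base: n=35, sm=35.
Iteration 1: 35 > 9 holds -> n = 35 - 3 = 32, sm = 35 + 32 = 67.
Iteration 2: 32 > 9 holds -> n = 32 - 3 = 29, sm = 67 + 29 = 96.
Iteration 3: 29 > 9 holds -> n = 29 - 3 = 26, sm = 96 + 26 = 122.
Iteration 4: 26 > 9 holds -> n = 26 - 3 = 23, sm = 122 + 23 = 145.
Iteration 5: 23 > 9 holds -> n = 23 - 3 = 20, sm = 145 + 20 = 165.
Iteration 6: 20 > 9 holds -> n = 20 - 3 = 17, sm = 165 + 17 = 182.
Iteration 7: 17 > 9 holds -> n = 17 - 3 = 14, sm = 182 + 14 = 196.
Iteration 8: 14 > 9 holds -> n = 14 - 3 = 11, sm = 196 + 11 = 207.
Iteration 9: 11 > 9 holds -> n = 11 - 3 = 8, sm = 207 + 8 = 215.
Iteration 10: 8 > 9 fails; recursion stops.
SUM(sm) = 35 + 67 + 96 + 122 + 145 + 165 + 182 + 196 + 207 + 215 = 1430.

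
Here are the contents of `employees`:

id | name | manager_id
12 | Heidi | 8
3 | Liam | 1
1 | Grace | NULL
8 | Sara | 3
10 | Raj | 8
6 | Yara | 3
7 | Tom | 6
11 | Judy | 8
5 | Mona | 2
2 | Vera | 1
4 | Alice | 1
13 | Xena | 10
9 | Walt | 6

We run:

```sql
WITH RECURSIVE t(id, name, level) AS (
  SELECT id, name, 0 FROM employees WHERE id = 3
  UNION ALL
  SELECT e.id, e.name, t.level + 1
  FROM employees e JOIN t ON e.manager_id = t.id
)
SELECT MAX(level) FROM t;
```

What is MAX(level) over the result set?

3

Base: id=3 (Liam) at level 0.
Iteration 1: rows with manager_id in {3} -> Yara (id 6, level 1), Sara (id 8, level 1).
Iteration 2: rows with manager_id in {6,8} -> Tom (id 7, level 2), Walt (id 9, level 2), Raj (id 10, level 2), Judy (id 11, level 2), Heidi (id 12, level 2).
Iteration 3: rows with manager_id in {7,9,10,11,12} -> Xena (id 13, level 3).
Iteration 4: no rows with manager_id in {13}; recursion stops.
level values: 0, 1, 1, 2, 2, 2, 2, 2, 3; the maximum is 3.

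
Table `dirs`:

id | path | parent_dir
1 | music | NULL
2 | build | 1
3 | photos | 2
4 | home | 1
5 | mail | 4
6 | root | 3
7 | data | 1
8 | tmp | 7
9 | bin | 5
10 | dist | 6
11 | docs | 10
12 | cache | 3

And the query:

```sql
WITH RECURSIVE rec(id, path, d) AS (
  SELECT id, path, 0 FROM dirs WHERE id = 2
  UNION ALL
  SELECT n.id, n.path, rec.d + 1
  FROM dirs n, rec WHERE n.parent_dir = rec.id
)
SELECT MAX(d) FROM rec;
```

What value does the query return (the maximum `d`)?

Base: id=2 (build) at d 0.
Iteration 1: rows with parent_dir in {2} -> photos (id 3, d 1).
Iteration 2: rows with parent_dir in {3} -> root (id 6, d 2), cache (id 12, d 2).
Iteration 3: rows with parent_dir in {6,12} -> dist (id 10, d 3).
Iteration 4: rows with parent_dir in {10} -> docs (id 11, d 4).
Iteration 5: no rows with parent_dir in {11}; recursion stops.
d values: 0, 1, 2, 2, 3, 4; the maximum is 4.

4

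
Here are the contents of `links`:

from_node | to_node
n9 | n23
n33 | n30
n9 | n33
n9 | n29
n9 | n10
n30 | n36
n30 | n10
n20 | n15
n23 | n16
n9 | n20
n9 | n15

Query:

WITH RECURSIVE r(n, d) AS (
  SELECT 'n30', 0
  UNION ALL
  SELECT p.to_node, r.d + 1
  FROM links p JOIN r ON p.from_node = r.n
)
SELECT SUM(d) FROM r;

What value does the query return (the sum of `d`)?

Base: (n30, d=0).
Iteration 1: edges from {n30} -> (n10, d=1), (n36, d=1).
Iteration 2: no outgoing edges from {n10,n36}; recursion stops.
SUM(d) = 0 + 1 + 1 = 2.

2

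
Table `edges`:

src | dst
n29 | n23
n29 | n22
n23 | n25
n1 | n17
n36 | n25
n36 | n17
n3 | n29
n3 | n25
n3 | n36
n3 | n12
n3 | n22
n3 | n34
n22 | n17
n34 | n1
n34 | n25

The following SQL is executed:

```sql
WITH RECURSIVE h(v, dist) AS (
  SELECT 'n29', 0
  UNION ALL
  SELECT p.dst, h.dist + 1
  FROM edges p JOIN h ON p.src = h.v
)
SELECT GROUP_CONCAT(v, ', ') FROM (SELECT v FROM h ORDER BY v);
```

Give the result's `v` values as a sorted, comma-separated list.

Base: (n29, dist=0).
Iteration 1: edges from {n29} -> (n22, dist=1), (n23, dist=1).
Iteration 2: edges from {n22,n23} -> (n17, dist=2), (n25, dist=2).
Iteration 3: no outgoing edges from {n17,n25}; recursion stops.

n17, n22, n23, n25, n29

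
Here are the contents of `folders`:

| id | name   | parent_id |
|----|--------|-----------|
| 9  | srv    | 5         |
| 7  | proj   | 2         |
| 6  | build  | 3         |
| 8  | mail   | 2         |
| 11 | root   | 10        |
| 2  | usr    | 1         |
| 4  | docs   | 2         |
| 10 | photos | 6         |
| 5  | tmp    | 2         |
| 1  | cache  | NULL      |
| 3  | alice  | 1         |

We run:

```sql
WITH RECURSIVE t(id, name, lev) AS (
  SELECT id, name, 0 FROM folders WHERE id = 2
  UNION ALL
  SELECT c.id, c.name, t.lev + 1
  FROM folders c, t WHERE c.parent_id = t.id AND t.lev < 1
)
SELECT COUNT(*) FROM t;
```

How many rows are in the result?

5

Base: id=2 (usr) at lev 0.
Iteration 1: rows with parent_id in {2} -> docs (id 4, lev 1), tmp (id 5, lev 1), proj (id 7, lev 1), mail (id 8, lev 1).
Iteration 2: lev < 1 fails for all current rows; recursion stops.
Total rows emitted: 5.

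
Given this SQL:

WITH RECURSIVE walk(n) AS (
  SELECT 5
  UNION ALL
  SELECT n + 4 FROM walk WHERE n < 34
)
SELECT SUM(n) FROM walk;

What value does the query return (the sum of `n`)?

189

Base: n=5.
Iteration 1: 5 < 34 holds -> n = 5 + 4 = 9.
Iteration 2: 9 < 34 holds -> n = 9 + 4 = 13.
Iteration 3: 13 < 34 holds -> n = 13 + 4 = 17.
Iteration 4: 17 < 34 holds -> n = 17 + 4 = 21.
Iteration 5: 21 < 34 holds -> n = 21 + 4 = 25.
Iteration 6: 25 < 34 holds -> n = 25 + 4 = 29.
Iteration 7: 29 < 34 holds -> n = 29 + 4 = 33.
Iteration 8: 33 < 34 holds -> n = 33 + 4 = 37.
Iteration 9: 37 < 34 fails; recursion stops.
SUM(n) = 5 + 9 + 13 + 17 + 21 + 25 + 29 + 33 + 37 = 189.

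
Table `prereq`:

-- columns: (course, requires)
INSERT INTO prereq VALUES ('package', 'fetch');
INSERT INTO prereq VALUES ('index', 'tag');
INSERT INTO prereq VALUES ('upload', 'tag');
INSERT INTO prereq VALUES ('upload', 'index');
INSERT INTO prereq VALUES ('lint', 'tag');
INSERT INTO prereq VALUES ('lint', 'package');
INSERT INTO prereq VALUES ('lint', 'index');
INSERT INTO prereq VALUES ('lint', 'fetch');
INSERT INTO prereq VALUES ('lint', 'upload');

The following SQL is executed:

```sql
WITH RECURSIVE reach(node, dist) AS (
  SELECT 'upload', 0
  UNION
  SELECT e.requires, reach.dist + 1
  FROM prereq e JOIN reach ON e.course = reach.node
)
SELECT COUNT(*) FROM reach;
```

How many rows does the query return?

4

Base: (upload, dist=0).
Iteration 1: edges from {upload} -> (index, dist=1), (tag, dist=1).
Iteration 2: edges from {index,tag} -> (tag, dist=2).
Iteration 3: no outgoing edges from {tag}; recursion stops.
Total rows emitted: 4.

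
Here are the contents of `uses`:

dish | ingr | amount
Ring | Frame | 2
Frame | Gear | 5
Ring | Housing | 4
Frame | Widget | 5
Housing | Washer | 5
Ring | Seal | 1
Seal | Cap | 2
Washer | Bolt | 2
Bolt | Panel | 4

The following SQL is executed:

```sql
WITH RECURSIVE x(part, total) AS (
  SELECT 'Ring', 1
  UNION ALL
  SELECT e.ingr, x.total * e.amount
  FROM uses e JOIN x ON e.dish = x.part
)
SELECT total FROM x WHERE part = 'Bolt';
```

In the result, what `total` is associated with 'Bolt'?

40

Base: (Ring, total=1).
Iteration 1: components of {Ring} -> Frame = 1*2 = 2, Housing = 1*4 = 4, Seal = 1*1 = 1.
Iteration 2: components of {Frame,Housing,Seal} -> Cap = 1*2 = 2, Gear = 2*5 = 10, Washer = 4*5 = 20, Widget = 2*5 = 10.
Iteration 3: components of {Cap,Gear,Washer,Widget} -> Bolt = 20*2 = 40.
Iteration 4: components of {Bolt} -> Panel = 40*4 = 160.
Iteration 5: no further components; recursion stops.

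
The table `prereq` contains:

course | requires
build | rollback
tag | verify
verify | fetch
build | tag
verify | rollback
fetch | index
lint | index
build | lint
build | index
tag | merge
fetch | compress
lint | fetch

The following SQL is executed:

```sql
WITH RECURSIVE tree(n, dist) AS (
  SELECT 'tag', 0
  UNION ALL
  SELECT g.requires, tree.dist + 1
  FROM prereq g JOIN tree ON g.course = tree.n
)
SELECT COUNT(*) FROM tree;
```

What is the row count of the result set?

Base: (tag, dist=0).
Iteration 1: edges from {tag} -> (merge, dist=1), (verify, dist=1).
Iteration 2: edges from {merge,verify} -> (fetch, dist=2), (rollback, dist=2).
Iteration 3: edges from {fetch,rollback} -> (compress, dist=3), (index, dist=3).
Iteration 4: no outgoing edges from {compress,index}; recursion stops.
Total rows emitted: 7.

7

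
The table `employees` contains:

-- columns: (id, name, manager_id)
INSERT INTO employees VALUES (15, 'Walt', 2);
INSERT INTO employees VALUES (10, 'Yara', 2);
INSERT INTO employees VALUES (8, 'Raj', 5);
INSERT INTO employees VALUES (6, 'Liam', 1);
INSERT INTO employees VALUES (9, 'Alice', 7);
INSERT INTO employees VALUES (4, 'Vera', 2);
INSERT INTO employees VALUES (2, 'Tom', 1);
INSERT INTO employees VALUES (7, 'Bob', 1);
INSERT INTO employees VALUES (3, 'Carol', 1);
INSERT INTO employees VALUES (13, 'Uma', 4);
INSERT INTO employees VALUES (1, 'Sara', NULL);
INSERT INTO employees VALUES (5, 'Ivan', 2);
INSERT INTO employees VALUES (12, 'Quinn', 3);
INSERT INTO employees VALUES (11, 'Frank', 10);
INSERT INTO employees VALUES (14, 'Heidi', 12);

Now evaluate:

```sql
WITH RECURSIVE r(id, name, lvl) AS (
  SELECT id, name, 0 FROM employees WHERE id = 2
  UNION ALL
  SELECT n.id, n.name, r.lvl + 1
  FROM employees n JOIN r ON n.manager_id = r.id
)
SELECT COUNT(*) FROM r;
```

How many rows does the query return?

8

Base: id=2 (Tom) at lvl 0.
Iteration 1: rows with manager_id in {2} -> Vera (id 4, lvl 1), Ivan (id 5, lvl 1), Yara (id 10, lvl 1), Walt (id 15, lvl 1).
Iteration 2: rows with manager_id in {4,5,10,15} -> Raj (id 8, lvl 2), Frank (id 11, lvl 2), Uma (id 13, lvl 2).
Iteration 3: no rows with manager_id in {8,11,13}; recursion stops.
Total rows emitted: 8.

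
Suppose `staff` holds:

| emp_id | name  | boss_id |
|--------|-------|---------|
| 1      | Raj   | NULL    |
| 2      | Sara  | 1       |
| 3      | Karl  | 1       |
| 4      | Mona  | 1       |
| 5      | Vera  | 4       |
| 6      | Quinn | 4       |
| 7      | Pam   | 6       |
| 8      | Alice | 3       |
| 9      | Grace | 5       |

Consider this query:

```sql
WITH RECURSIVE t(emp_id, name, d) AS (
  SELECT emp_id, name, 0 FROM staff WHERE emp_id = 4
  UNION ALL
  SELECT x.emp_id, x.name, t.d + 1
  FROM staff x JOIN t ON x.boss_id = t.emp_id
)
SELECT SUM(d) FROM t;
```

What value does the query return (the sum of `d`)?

6

Base: emp_id=4 (Mona) at d 0.
Iteration 1: rows with boss_id in {4} -> Vera (id 5, d 1), Quinn (id 6, d 1).
Iteration 2: rows with boss_id in {5,6} -> Pam (id 7, d 2), Grace (id 9, d 2).
Iteration 3: no rows with boss_id in {7,9}; recursion stops.
SUM(d) = 0 + 1 + 1 + 2 + 2 = 6.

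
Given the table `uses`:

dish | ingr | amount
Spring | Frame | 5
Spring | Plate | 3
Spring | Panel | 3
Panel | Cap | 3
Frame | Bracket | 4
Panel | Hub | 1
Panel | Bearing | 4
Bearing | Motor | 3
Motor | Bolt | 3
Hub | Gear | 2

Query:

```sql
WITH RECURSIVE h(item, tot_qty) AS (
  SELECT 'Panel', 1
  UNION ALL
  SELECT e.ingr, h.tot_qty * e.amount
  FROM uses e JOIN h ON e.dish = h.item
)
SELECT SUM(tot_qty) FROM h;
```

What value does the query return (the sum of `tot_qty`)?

59

Base: (Panel, tot_qty=1).
Iteration 1: components of {Panel} -> Bearing = 1*4 = 4, Cap = 1*3 = 3, Hub = 1*1 = 1.
Iteration 2: components of {Bearing,Cap,Hub} -> Gear = 1*2 = 2, Motor = 4*3 = 12.
Iteration 3: components of {Gear,Motor} -> Bolt = 12*3 = 36.
Iteration 4: no further components; recursion stops.
SUM(tot_qty) = 1 + 3 + 1 + 4 + 2 + 12 + 36 = 59.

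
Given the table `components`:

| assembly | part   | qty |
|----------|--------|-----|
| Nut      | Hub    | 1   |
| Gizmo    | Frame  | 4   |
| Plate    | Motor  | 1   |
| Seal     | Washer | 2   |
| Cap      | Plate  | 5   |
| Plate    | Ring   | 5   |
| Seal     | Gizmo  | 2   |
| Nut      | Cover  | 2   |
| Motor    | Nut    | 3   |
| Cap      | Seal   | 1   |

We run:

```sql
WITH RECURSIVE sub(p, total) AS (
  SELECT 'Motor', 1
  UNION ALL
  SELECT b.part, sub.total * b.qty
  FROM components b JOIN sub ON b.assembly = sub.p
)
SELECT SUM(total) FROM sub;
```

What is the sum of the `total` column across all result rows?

Base: (Motor, total=1).
Iteration 1: components of {Motor} -> Nut = 1*3 = 3.
Iteration 2: components of {Nut} -> Cover = 3*2 = 6, Hub = 3*1 = 3.
Iteration 3: no further components; recursion stops.
SUM(total) = 1 + 3 + 6 + 3 = 13.

13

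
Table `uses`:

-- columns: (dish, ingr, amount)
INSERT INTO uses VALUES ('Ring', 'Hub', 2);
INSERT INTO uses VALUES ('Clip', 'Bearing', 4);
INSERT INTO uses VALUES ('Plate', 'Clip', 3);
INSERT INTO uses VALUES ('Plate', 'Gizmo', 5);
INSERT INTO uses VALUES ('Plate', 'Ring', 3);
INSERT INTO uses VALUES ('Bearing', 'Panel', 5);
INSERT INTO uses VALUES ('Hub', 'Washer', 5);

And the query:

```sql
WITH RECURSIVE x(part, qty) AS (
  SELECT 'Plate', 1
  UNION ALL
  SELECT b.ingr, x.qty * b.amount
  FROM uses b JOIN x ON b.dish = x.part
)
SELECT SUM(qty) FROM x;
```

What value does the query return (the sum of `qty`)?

120

Base: (Plate, qty=1).
Iteration 1: components of {Plate} -> Clip = 1*3 = 3, Gizmo = 1*5 = 5, Ring = 1*3 = 3.
Iteration 2: components of {Clip,Gizmo,Ring} -> Bearing = 3*4 = 12, Hub = 3*2 = 6.
Iteration 3: components of {Bearing,Hub} -> Panel = 12*5 = 60, Washer = 6*5 = 30.
Iteration 4: no further components; recursion stops.
SUM(qty) = 1 + 3 + 3 + 5 + 6 + 12 + 30 + 60 = 120.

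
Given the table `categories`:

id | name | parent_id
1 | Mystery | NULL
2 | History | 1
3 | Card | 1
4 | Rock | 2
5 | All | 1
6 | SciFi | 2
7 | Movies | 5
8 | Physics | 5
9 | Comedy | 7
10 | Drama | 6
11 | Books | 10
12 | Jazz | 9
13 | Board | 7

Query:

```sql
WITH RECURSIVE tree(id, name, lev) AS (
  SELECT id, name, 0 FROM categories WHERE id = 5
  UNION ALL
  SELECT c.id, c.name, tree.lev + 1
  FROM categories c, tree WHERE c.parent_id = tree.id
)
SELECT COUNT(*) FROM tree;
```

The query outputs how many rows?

6

Base: id=5 (All) at lev 0.
Iteration 1: rows with parent_id in {5} -> Movies (id 7, lev 1), Physics (id 8, lev 1).
Iteration 2: rows with parent_id in {7,8} -> Comedy (id 9, lev 2), Board (id 13, lev 2).
Iteration 3: rows with parent_id in {9,13} -> Jazz (id 12, lev 3).
Iteration 4: no rows with parent_id in {12}; recursion stops.
Total rows emitted: 6.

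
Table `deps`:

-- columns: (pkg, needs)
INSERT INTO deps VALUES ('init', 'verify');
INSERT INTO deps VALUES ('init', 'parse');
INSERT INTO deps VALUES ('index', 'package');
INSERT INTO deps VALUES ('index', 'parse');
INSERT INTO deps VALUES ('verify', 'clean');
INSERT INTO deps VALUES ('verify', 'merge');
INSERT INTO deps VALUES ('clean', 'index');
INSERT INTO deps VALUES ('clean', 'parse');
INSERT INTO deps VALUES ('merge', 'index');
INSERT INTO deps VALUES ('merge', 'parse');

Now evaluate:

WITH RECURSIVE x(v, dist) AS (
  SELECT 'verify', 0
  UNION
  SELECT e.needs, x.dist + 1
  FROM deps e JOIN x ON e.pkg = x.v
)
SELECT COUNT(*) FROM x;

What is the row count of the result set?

7

Base: (verify, dist=0).
Iteration 1: edges from {verify} -> (clean, dist=1), (merge, dist=1).
Iteration 2: edges from {clean,merge} -> (index, dist=2), (parse, dist=2). [UNION drops 2 duplicate row(s)]
Iteration 3: edges from {index,parse} -> (package, dist=3), (parse, dist=3).
Iteration 4: no outgoing edges from {package,parse}; recursion stops.
Total rows emitted: 7.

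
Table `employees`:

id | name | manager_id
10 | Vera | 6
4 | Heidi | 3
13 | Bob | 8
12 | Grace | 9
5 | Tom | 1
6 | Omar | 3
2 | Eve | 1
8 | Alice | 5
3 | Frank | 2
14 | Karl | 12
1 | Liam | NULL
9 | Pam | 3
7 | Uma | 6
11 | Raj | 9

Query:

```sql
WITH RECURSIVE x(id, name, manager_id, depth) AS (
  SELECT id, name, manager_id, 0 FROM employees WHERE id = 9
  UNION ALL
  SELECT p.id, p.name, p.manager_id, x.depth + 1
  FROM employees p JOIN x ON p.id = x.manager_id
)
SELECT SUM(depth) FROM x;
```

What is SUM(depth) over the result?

Base: id=9 (Pam), manager_id=3, depth 0.
Iteration 1: join on id=3 -> Frank (id 3, manager_id=2, depth 1).
Iteration 2: join on id=2 -> Eve (id 2, manager_id=1, depth 2).
Iteration 3: join on id=1 -> Liam (id 1, manager_id=NULL, depth 3).
Iteration 4: manager_id is NULL; no match; recursion stops.
SUM(depth) = 0 + 1 + 2 + 3 = 6.

6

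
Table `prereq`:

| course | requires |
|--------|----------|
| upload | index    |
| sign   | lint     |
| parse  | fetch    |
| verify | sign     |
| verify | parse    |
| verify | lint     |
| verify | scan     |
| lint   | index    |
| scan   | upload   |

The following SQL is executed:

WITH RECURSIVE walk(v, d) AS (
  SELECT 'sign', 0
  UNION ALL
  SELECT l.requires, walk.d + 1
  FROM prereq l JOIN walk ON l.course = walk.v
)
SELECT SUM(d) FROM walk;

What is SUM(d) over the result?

Base: (sign, d=0).
Iteration 1: edges from {sign} -> (lint, d=1).
Iteration 2: edges from {lint} -> (index, d=2).
Iteration 3: no outgoing edges from {index}; recursion stops.
SUM(d) = 0 + 1 + 2 = 3.

3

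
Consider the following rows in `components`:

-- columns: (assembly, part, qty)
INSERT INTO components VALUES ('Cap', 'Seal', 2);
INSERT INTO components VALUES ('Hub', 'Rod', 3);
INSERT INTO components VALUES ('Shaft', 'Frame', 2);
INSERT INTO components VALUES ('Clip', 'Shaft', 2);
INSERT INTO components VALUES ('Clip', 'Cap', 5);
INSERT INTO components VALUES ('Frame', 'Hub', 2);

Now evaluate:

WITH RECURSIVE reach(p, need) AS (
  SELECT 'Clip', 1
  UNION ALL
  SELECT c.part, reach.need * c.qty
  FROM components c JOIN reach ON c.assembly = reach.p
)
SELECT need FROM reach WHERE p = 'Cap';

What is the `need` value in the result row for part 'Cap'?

5

Base: (Clip, need=1).
Iteration 1: components of {Clip} -> Cap = 1*5 = 5, Shaft = 1*2 = 2.
Iteration 2: components of {Cap,Shaft} -> Frame = 2*2 = 4, Seal = 5*2 = 10.
Iteration 3: components of {Frame,Seal} -> Hub = 4*2 = 8.
Iteration 4: components of {Hub} -> Rod = 8*3 = 24.
Iteration 5: no further components; recursion stops.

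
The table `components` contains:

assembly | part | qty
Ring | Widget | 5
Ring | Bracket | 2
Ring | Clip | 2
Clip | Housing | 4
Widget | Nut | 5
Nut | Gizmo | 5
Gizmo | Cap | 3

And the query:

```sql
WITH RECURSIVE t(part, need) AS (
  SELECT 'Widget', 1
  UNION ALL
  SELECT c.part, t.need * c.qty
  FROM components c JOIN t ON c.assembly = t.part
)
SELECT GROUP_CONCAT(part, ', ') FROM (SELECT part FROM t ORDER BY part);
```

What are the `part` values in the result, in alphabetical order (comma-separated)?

Cap, Gizmo, Nut, Widget

Base: (Widget, need=1).
Iteration 1: components of {Widget} -> Nut = 1*5 = 5.
Iteration 2: components of {Nut} -> Gizmo = 5*5 = 25.
Iteration 3: components of {Gizmo} -> Cap = 25*3 = 75.
Iteration 4: no further components; recursion stops.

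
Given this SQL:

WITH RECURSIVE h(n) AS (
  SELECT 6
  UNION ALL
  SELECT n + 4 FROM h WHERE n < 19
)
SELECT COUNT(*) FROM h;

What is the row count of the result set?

Base: n=6.
Iteration 1: 6 < 19 holds -> n = 6 + 4 = 10.
Iteration 2: 10 < 19 holds -> n = 10 + 4 = 14.
Iteration 3: 14 < 19 holds -> n = 14 + 4 = 18.
Iteration 4: 18 < 19 holds -> n = 18 + 4 = 22.
Iteration 5: 22 < 19 fails; recursion stops.
Total rows emitted: 5.

5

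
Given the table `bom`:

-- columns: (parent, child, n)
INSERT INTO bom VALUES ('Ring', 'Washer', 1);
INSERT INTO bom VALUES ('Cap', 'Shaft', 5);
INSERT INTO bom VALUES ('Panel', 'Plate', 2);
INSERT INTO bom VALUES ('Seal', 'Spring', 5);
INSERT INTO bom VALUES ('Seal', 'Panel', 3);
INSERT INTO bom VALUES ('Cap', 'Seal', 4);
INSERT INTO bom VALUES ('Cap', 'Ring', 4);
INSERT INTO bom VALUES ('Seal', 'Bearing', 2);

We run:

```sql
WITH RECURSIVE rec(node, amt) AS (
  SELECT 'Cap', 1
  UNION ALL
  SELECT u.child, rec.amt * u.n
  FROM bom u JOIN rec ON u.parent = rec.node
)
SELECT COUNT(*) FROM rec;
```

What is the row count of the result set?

9

Base: (Cap, amt=1).
Iteration 1: components of {Cap} -> Ring = 1*4 = 4, Seal = 1*4 = 4, Shaft = 1*5 = 5.
Iteration 2: components of {Ring,Seal,Shaft} -> Bearing = 4*2 = 8, Panel = 4*3 = 12, Spring = 4*5 = 20, Washer = 4*1 = 4.
Iteration 3: components of {Bearing,Panel,Spring,Washer} -> Plate = 12*2 = 24.
Iteration 4: no further components; recursion stops.
Total rows emitted: 9.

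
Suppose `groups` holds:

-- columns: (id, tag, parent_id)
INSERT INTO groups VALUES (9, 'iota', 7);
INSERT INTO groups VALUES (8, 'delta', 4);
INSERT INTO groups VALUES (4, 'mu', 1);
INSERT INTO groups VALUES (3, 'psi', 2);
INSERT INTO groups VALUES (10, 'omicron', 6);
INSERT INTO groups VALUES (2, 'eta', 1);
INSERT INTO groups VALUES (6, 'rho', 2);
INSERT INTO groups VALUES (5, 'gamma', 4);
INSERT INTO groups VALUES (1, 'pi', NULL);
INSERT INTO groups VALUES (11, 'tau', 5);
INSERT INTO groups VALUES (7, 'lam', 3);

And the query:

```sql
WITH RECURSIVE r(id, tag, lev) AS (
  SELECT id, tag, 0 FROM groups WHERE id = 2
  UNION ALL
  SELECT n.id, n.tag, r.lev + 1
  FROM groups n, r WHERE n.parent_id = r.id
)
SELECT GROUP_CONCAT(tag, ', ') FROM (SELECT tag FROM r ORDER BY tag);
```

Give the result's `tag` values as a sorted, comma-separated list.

Base: id=2 (eta) at lev 0.
Iteration 1: rows with parent_id in {2} -> psi (id 3, lev 1), rho (id 6, lev 1).
Iteration 2: rows with parent_id in {3,6} -> lam (id 7, lev 2), omicron (id 10, lev 2).
Iteration 3: rows with parent_id in {7,10} -> iota (id 9, lev 3).
Iteration 4: no rows with parent_id in {9}; recursion stops.

eta, iota, lam, omicron, psi, rho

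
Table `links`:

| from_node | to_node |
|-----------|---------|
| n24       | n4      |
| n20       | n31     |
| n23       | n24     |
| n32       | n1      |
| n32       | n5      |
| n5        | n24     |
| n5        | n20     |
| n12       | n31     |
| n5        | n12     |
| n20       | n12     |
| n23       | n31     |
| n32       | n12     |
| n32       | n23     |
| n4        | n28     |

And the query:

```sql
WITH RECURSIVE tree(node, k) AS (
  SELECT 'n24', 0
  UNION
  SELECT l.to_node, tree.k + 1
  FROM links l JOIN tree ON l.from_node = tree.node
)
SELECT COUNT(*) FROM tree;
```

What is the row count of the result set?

Base: (n24, k=0).
Iteration 1: edges from {n24} -> (n4, k=1).
Iteration 2: edges from {n4} -> (n28, k=2).
Iteration 3: no outgoing edges from {n28}; recursion stops.
Total rows emitted: 3.

3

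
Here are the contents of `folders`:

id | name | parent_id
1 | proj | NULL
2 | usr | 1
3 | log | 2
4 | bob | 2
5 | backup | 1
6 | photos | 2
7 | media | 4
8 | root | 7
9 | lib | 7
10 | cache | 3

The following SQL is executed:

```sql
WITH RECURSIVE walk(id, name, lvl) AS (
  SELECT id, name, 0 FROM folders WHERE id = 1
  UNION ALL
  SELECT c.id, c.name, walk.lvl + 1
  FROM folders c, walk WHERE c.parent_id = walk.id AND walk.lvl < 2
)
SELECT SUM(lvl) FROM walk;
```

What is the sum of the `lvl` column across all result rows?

Base: id=1 (proj) at lvl 0.
Iteration 1: rows with parent_id in {1} -> usr (id 2, lvl 1), backup (id 5, lvl 1).
Iteration 2: rows with parent_id in {2,5} -> log (id 3, lvl 2), bob (id 4, lvl 2), photos (id 6, lvl 2).
Iteration 3: lvl < 2 fails for all current rows; recursion stops.
SUM(lvl) = 0 + 1 + 1 + 2 + 2 + 2 = 8.

8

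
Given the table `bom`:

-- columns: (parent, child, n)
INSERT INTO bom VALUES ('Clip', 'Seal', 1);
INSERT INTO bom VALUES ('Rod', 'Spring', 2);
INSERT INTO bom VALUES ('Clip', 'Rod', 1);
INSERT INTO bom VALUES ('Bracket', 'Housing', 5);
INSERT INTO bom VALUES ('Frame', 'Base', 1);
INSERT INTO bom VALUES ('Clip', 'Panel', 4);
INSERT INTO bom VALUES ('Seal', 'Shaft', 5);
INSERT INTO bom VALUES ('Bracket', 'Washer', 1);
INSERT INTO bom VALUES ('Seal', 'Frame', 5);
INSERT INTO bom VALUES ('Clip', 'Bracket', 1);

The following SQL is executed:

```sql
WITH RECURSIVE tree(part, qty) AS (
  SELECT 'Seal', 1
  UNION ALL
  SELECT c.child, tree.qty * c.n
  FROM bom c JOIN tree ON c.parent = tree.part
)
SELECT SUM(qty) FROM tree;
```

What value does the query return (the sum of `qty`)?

Base: (Seal, qty=1).
Iteration 1: components of {Seal} -> Frame = 1*5 = 5, Shaft = 1*5 = 5.
Iteration 2: components of {Frame,Shaft} -> Base = 5*1 = 5.
Iteration 3: no further components; recursion stops.
SUM(qty) = 1 + 5 + 5 + 5 = 16.

16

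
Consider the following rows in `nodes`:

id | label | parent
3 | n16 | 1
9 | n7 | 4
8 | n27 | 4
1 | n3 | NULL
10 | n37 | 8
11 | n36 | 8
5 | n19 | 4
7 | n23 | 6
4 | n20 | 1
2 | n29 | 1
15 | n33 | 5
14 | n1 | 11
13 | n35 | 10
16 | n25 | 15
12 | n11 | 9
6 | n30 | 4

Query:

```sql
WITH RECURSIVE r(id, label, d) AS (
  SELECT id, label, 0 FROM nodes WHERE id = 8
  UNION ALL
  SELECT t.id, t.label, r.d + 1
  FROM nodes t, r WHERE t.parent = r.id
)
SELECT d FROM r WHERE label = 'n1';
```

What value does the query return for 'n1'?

2

Base: id=8 (n27) at d 0.
Iteration 1: rows with parent in {8} -> n37 (id 10, d 1), n36 (id 11, d 1).
Iteration 2: rows with parent in {10,11} -> n35 (id 13, d 2), n1 (id 14, d 2).
Iteration 3: no rows with parent in {13,14}; recursion stops.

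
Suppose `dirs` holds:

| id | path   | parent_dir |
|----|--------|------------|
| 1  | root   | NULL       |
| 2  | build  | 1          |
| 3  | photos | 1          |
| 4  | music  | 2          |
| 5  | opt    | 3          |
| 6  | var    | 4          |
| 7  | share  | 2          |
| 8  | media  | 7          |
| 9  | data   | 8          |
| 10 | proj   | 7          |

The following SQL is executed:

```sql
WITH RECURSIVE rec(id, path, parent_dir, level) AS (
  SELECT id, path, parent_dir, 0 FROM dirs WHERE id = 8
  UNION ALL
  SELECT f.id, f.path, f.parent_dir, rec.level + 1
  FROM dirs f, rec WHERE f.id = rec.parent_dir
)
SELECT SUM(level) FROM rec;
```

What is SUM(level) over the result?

Base: id=8 (media), parent_dir=7, level 0.
Iteration 1: join on id=7 -> share (id 7, parent_dir=2, level 1).
Iteration 2: join on id=2 -> build (id 2, parent_dir=1, level 2).
Iteration 3: join on id=1 -> root (id 1, parent_dir=NULL, level 3).
Iteration 4: parent_dir is NULL; no match; recursion stops.
SUM(level) = 0 + 1 + 2 + 3 = 6.

6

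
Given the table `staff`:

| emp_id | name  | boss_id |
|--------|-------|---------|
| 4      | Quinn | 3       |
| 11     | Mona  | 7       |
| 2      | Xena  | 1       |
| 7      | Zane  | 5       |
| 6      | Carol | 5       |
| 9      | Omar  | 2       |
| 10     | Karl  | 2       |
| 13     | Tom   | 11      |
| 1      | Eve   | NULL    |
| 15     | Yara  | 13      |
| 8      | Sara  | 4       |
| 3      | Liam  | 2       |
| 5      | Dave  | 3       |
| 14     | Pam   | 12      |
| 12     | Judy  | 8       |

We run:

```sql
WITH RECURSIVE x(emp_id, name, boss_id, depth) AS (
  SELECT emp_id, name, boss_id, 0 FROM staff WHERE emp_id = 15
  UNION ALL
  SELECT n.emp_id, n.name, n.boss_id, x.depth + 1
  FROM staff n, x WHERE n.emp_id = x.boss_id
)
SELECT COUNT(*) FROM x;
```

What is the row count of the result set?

Base: emp_id=15 (Yara), boss_id=13, depth 0.
Iteration 1: join on emp_id=13 -> Tom (id 13, boss_id=11, depth 1).
Iteration 2: join on emp_id=11 -> Mona (id 11, boss_id=7, depth 2).
Iteration 3: join on emp_id=7 -> Zane (id 7, boss_id=5, depth 3).
Iteration 4: join on emp_id=5 -> Dave (id 5, boss_id=3, depth 4).
Iteration 5: join on emp_id=3 -> Liam (id 3, boss_id=2, depth 5).
Iteration 6: join on emp_id=2 -> Xena (id 2, boss_id=1, depth 6).
Iteration 7: join on emp_id=1 -> Eve (id 1, boss_id=NULL, depth 7).
Iteration 8: boss_id is NULL; no match; recursion stops.
Total rows emitted: 8.

8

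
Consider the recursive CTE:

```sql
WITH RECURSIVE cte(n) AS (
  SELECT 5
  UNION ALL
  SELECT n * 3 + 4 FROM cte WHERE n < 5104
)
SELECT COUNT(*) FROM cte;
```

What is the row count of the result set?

8

Base: n=5.
Iteration 1: 5 < 5104 holds -> n = 5 * 3 + 4 = 19.
Iteration 2: 19 < 5104 holds -> n = 19 * 3 + 4 = 61.
Iteration 3: 61 < 5104 holds -> n = 61 * 3 + 4 = 187.
Iteration 4: 187 < 5104 holds -> n = 187 * 3 + 4 = 565.
Iteration 5: 565 < 5104 holds -> n = 565 * 3 + 4 = 1699.
Iteration 6: 1699 < 5104 holds -> n = 1699 * 3 + 4 = 5101.
Iteration 7: 5101 < 5104 holds -> n = 5101 * 3 + 4 = 15307.
Iteration 8: 15307 < 5104 fails; recursion stops.
Total rows emitted: 8.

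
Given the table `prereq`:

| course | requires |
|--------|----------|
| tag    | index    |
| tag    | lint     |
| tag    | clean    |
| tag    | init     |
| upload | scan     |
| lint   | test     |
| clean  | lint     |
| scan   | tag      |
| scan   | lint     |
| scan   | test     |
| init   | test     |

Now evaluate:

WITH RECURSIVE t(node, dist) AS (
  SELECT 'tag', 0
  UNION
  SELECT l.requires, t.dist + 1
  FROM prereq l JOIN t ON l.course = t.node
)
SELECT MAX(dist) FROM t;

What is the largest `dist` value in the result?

Base: (tag, dist=0).
Iteration 1: edges from {tag} -> (clean, dist=1), (index, dist=1), (init, dist=1), (lint, dist=1).
Iteration 2: edges from {clean,index,init,lint} -> (lint, dist=2), (test, dist=2). [UNION drops 1 duplicate row(s)]
Iteration 3: edges from {lint,test} -> (test, dist=3).
Iteration 4: no outgoing edges from {test}; recursion stops.
dist values: 0, 1, 1, 1, 1, 2, 2, 3; the maximum is 3.

3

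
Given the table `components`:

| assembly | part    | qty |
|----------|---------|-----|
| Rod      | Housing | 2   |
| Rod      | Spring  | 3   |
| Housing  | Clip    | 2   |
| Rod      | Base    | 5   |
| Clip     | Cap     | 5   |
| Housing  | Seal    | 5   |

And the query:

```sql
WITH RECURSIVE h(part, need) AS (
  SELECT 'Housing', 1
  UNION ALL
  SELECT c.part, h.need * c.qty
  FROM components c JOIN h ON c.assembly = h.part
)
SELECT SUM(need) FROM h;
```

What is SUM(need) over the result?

Base: (Housing, need=1).
Iteration 1: components of {Housing} -> Clip = 1*2 = 2, Seal = 1*5 = 5.
Iteration 2: components of {Clip,Seal} -> Cap = 2*5 = 10.
Iteration 3: no further components; recursion stops.
SUM(need) = 1 + 2 + 5 + 10 = 18.

18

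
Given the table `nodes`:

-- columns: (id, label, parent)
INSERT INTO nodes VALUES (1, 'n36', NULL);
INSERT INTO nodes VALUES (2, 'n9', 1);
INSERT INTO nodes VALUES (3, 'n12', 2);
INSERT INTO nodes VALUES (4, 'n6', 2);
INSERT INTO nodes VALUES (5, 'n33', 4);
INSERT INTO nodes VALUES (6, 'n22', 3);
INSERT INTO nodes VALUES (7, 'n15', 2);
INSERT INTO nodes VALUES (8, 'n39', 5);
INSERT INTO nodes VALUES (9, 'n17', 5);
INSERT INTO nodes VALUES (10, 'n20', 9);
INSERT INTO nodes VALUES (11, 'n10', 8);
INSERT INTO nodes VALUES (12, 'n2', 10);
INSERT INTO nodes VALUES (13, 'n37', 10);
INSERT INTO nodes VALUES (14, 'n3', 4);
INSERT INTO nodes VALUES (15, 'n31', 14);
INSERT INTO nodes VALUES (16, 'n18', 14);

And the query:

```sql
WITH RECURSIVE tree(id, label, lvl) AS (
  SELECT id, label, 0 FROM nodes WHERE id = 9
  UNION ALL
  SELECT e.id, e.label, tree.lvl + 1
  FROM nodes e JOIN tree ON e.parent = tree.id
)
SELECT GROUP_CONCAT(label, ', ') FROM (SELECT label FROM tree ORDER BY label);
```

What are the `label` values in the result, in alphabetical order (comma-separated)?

n17, n2, n20, n37

Base: id=9 (n17) at lvl 0.
Iteration 1: rows with parent in {9} -> n20 (id 10, lvl 1).
Iteration 2: rows with parent in {10} -> n2 (id 12, lvl 2), n37 (id 13, lvl 2).
Iteration 3: no rows with parent in {12,13}; recursion stops.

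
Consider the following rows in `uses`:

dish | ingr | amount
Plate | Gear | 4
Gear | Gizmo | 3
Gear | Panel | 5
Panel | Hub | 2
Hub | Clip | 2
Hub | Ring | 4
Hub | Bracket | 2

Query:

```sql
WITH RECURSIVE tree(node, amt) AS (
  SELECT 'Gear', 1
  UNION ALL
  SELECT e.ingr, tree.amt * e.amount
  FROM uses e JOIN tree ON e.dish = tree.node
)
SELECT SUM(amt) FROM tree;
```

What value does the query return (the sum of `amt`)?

Base: (Gear, amt=1).
Iteration 1: components of {Gear} -> Gizmo = 1*3 = 3, Panel = 1*5 = 5.
Iteration 2: components of {Gizmo,Panel} -> Hub = 5*2 = 10.
Iteration 3: components of {Hub} -> Bracket = 10*2 = 20, Clip = 10*2 = 20, Ring = 10*4 = 40.
Iteration 4: no further components; recursion stops.
SUM(amt) = 1 + 3 + 5 + 10 + 20 + 40 + 20 = 99.

99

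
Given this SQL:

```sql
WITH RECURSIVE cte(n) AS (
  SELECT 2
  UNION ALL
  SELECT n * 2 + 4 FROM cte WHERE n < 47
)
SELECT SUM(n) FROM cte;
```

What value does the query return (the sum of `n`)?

Base: n=2.
Iteration 1: 2 < 47 holds -> n = 2 * 2 + 4 = 8.
Iteration 2: 8 < 47 holds -> n = 8 * 2 + 4 = 20.
Iteration 3: 20 < 47 holds -> n = 20 * 2 + 4 = 44.
Iteration 4: 44 < 47 holds -> n = 44 * 2 + 4 = 92.
Iteration 5: 92 < 47 fails; recursion stops.
SUM(n) = 2 + 8 + 20 + 44 + 92 = 166.

166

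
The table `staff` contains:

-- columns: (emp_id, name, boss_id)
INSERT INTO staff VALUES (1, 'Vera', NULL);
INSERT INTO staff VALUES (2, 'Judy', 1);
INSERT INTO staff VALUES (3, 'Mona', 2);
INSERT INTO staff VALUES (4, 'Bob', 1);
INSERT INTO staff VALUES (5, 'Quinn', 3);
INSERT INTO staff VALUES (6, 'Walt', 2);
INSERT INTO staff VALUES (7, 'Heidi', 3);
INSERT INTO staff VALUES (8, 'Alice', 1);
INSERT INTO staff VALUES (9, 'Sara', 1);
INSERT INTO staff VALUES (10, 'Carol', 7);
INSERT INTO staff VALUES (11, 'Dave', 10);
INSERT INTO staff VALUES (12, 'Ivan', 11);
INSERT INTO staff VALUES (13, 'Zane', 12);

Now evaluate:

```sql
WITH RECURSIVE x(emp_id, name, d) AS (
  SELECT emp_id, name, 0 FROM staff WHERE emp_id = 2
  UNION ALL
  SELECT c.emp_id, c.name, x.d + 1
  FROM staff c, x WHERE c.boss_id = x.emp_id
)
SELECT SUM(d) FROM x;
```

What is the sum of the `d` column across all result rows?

Base: emp_id=2 (Judy) at d 0.
Iteration 1: rows with boss_id in {2} -> Mona (id 3, d 1), Walt (id 6, d 1).
Iteration 2: rows with boss_id in {3,6} -> Quinn (id 5, d 2), Heidi (id 7, d 2).
Iteration 3: rows with boss_id in {5,7} -> Carol (id 10, d 3).
Iteration 4: rows with boss_id in {10} -> Dave (id 11, d 4).
Iteration 5: rows with boss_id in {11} -> Ivan (id 12, d 5).
Iteration 6: rows with boss_id in {12} -> Zane (id 13, d 6).
Iteration 7: no rows with boss_id in {13}; recursion stops.
SUM(d) = 0 + 1 + 1 + 2 + 2 + 3 + 4 + 5 + 6 = 24.

24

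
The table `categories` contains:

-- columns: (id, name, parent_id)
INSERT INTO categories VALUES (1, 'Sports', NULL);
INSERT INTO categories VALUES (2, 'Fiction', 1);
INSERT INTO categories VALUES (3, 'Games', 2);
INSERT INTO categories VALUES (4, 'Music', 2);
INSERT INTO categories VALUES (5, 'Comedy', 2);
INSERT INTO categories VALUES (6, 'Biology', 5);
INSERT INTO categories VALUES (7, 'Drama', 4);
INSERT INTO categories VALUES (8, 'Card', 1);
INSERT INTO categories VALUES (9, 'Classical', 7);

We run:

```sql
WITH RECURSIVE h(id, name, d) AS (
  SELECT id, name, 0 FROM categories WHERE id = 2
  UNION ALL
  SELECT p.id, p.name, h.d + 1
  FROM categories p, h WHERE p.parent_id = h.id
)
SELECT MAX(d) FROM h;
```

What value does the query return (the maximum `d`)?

3

Base: id=2 (Fiction) at d 0.
Iteration 1: rows with parent_id in {2} -> Games (id 3, d 1), Music (id 4, d 1), Comedy (id 5, d 1).
Iteration 2: rows with parent_id in {3,4,5} -> Biology (id 6, d 2), Drama (id 7, d 2).
Iteration 3: rows with parent_id in {6,7} -> Classical (id 9, d 3).
Iteration 4: no rows with parent_id in {9}; recursion stops.
d values: 0, 1, 1, 1, 2, 2, 3; the maximum is 3.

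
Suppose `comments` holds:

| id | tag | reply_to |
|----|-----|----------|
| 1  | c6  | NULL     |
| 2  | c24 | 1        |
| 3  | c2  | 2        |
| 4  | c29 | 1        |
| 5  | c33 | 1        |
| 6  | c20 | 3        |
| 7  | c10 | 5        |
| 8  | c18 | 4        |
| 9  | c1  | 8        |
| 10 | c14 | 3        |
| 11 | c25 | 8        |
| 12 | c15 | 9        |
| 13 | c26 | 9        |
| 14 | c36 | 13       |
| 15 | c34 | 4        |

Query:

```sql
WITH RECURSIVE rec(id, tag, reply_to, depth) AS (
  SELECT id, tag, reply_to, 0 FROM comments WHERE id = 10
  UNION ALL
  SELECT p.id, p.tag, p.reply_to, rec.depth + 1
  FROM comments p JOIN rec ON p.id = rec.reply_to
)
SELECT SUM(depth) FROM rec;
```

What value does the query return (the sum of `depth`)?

Base: id=10 (c14), reply_to=3, depth 0.
Iteration 1: join on id=3 -> c2 (id 3, reply_to=2, depth 1).
Iteration 2: join on id=2 -> c24 (id 2, reply_to=1, depth 2).
Iteration 3: join on id=1 -> c6 (id 1, reply_to=NULL, depth 3).
Iteration 4: reply_to is NULL; no match; recursion stops.
SUM(depth) = 0 + 1 + 2 + 3 = 6.

6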